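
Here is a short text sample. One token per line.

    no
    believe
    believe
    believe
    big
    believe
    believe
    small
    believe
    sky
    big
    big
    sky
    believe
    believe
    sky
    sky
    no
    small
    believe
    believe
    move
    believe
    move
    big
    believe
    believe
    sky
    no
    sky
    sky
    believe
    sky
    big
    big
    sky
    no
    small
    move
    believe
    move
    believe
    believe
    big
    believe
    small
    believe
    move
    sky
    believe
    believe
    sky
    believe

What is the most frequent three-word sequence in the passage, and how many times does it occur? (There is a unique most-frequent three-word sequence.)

"believe believe sky", 3 times

Trigram frequencies (highest first):
  believe believe sky: 3
  believe believe big: 2
  believe big believe: 2
  big believe believe: 2
  believe small believe: 2
  believe sky big: 2
  … (32 more, each ≤ 2)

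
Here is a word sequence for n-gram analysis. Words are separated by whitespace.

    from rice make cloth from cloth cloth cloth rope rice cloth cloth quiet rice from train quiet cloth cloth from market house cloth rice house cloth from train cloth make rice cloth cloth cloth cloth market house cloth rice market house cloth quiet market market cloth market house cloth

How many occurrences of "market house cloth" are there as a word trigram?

Scanning the 47 overlapping trigram windows for "market house cloth":
  position 21–23: market house cloth
  position 36–38: market house cloth
  position 40–42: market house cloth
  position 47–49: market house cloth

4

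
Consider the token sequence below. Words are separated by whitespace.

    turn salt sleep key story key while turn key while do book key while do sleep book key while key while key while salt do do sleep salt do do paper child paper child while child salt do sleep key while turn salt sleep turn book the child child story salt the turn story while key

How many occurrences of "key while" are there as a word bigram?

Scanning the 55 overlapping bigram windows for "key while":
  position 6–7: key while
  position 9–10: key while
  position 13–14: key while
  position 18–19: key while
  position 20–21: key while
  position 22–23: key while
  position 40–41: key while

7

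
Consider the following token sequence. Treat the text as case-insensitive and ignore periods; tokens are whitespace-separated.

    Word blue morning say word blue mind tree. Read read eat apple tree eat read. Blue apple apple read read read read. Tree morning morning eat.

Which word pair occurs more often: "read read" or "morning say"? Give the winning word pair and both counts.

"read read" (4 vs 1)

"read read": 4 occurrences
"morning say": 1 occurrence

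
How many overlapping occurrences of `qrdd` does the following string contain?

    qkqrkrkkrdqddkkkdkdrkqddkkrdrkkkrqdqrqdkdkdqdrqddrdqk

Sliding a length-4 window over the 53 characters (50 positions):
  (no match at any position)

0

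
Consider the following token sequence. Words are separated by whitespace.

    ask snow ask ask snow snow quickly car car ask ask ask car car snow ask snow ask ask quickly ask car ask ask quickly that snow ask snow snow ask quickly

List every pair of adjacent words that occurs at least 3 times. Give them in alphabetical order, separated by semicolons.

Bigram counts meeting the condition (at least 3 times):
  ask ask: 5
  ask quickly: 3
  ask snow: 4
  snow ask: 5

ask ask; ask quickly; ask snow; snow ask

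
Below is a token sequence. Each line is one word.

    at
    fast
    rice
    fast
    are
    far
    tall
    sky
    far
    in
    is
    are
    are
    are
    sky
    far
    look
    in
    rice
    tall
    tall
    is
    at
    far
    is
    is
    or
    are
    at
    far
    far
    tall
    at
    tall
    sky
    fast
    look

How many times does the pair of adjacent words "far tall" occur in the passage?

2

Scanning the 36 overlapping bigram windows for "far tall":
  position 6–7: far tall
  position 31–32: far tall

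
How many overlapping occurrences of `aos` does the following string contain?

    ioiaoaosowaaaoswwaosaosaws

Sliding a length-3 window over the 26 characters (24 positions):
  position 6–8: aos
  position 13–15: aos
  position 18–20: aos
  position 21–23: aos

4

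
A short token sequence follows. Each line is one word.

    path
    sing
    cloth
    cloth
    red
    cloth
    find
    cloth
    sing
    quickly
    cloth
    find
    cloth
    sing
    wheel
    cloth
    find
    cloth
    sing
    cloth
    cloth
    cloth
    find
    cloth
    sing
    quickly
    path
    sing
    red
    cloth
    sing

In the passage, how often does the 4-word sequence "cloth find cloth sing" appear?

4

Scanning the 28 overlapping 4-gram windows for "cloth find cloth sing":
  position 6–9: cloth find cloth sing
  position 11–14: cloth find cloth sing
  position 16–19: cloth find cloth sing
  position 22–25: cloth find cloth sing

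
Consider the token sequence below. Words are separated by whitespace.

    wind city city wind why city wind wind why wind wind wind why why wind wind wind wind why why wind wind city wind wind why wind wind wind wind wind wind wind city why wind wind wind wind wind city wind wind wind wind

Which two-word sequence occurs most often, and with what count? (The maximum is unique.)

Bigram frequencies (highest first):
  wind wind: 21
  wind why: 5
  why wind: 5
  wind city: 4
  city wind: 4
  why why: 2
  … (3 more, each ≤ 1)

"wind wind", 21 times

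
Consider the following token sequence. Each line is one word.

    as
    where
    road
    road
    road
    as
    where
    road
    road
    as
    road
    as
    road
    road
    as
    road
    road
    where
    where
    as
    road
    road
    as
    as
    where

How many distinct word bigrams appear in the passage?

9

25 tokens → 24 bigram windows in total.
Repeated bigrams (each contributes count−1 duplicates):
  road road: 6
  road as: 5
  as road: 4
  as where: 3
  where road: 2
15 duplicate windows → 24 − 15 = 9 distinct.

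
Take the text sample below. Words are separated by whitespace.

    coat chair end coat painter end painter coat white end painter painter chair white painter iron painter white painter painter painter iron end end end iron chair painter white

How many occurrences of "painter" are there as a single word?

Scanning the 29 tokens for "painter":
  position 5: painter
  position 7: painter
  position 11: painter
  position 12: painter
  position 15: painter
  position 17: painter
  position 19: painter
  position 20: painter
  position 21: painter
  position 28: painter

10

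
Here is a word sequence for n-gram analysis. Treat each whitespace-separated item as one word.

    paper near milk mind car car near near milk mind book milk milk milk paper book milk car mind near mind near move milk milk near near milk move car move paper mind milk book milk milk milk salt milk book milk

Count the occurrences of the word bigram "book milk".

Scanning the 41 overlapping bigram windows for "book milk":
  position 11–12: book milk
  position 16–17: book milk
  position 35–36: book milk
  position 41–42: book milk

4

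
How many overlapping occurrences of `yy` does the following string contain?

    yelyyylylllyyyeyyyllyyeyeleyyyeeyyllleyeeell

Sliding a length-2 window over the 44 characters (43 positions):
  position 4–5: yy
  position 5–6: yy
  position 12–13: yy
  position 13–14: yy
  position 16–17: yy
  position 17–18: yy
  position 21–22: yy
  position 28–29: yy
  position 29–30: yy
  position 33–34: yy

10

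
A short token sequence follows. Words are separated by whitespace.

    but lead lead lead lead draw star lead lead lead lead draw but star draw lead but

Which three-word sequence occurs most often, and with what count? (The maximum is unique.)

"lead lead lead", 4 times

Trigram frequencies (highest first):
  lead lead lead: 4
  lead lead draw: 2
  but lead lead: 1
  lead draw star: 1
  draw star lead: 1
  star lead lead: 1
  … (5 more, each ≤ 1)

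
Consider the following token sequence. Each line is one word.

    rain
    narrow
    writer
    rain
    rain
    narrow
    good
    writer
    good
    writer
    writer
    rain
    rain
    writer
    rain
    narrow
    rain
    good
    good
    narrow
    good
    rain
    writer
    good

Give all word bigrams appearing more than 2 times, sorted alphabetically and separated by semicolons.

Bigram counts meeting the condition (more than 2 times):
  rain narrow: 3
  writer rain: 3

rain narrow; writer rain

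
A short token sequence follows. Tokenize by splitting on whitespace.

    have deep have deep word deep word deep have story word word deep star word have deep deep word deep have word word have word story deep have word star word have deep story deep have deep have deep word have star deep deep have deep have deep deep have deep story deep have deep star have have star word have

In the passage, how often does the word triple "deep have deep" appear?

Scanning the 59 overlapping trigram windows for "deep have deep":
  position 2–4: deep have deep
  position 35–37: deep have deep
  position 37–39: deep have deep
  position 44–46: deep have deep
  position 46–48: deep have deep
  position 49–51: deep have deep
  position 53–55: deep have deep

7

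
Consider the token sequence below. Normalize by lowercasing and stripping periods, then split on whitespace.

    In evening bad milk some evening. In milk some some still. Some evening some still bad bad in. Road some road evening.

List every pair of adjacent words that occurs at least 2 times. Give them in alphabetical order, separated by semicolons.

Bigram counts meeting the condition (at least 2 times):
  milk some: 2
  some evening: 2
  some still: 2

milk some; some evening; some still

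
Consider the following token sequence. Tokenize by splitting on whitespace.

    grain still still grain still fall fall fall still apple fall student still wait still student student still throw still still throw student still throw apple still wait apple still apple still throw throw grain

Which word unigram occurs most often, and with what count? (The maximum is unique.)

Unigram frequencies (highest first):
  still: 13
  throw: 5
  fall: 4
  apple: 4
  student: 4
  grain: 3
  … (1 more, each ≤ 2)

"still", 13 times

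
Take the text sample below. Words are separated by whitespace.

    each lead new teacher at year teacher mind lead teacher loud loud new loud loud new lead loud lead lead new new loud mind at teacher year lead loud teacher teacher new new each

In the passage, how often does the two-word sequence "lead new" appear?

2

Scanning the 33 overlapping bigram windows for "lead new":
  position 2–3: lead new
  position 20–21: lead new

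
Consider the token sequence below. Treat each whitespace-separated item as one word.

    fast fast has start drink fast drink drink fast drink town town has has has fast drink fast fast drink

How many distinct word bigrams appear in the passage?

12

20 tokens → 19 bigram windows in total.
Repeated bigrams (each contributes count−1 duplicates):
  fast drink: 4
  drink fast: 3
  fast fast: 2
  has has: 2
7 duplicate windows → 19 − 7 = 12 distinct.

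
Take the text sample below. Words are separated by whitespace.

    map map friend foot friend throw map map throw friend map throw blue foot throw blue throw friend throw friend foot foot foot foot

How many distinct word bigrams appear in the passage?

14

24 tokens → 23 bigram windows in total.
Repeated bigrams (each contributes count−1 duplicates):
  foot foot: 3
  throw friend: 3
  friend foot: 2
  friend throw: 2
  map map: 2
  map throw: 2
  throw blue: 2
9 duplicate windows → 23 − 9 = 14 distinct.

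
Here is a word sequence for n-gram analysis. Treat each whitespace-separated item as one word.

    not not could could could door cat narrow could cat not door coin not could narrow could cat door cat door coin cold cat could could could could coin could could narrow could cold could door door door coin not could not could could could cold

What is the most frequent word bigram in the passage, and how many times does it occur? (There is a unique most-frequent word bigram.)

"could could", 8 times

Bigram frequencies (highest first):
  could could: 8
  not could: 4
  narrow could: 3
  door coin: 3
  could door: 2
  door cat: 2
  … (17 more, each ≤ 2)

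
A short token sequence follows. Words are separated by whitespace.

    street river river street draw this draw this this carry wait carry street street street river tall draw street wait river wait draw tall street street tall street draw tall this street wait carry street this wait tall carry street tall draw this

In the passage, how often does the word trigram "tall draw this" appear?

1

Scanning the 41 overlapping trigram windows for "tall draw this":
  position 41–43: tall draw this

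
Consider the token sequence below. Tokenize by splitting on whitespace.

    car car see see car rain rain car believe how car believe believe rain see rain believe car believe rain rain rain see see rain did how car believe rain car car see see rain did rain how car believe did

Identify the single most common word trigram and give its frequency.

Trigram frequencies (highest first):
  how car believe: 3
  car car see: 2
  car see see: 2
  car believe rain: 2
  see see rain: 2
  see rain did: 2
  … (26 more, each ≤ 1)

"how car believe", 3 times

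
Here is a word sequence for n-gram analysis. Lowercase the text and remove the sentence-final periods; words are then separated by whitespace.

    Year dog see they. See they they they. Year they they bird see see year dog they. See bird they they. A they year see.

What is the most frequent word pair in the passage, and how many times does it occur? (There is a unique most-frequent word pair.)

Bigram frequencies (highest first):
  they they: 4
  year dog: 2
  see they: 2
  they see: 2
  they year: 2
  dog see: 1
  … (11 more, each ≤ 1)

"they they", 4 times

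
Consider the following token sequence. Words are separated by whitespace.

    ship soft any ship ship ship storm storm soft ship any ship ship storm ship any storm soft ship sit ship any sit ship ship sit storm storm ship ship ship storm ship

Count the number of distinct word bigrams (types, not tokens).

33 tokens → 32 bigram windows in total.
Repeated bigrams (each contributes count−1 duplicates):
  ship ship: 6
  ship any: 3
  ship storm: 3
  storm ship: 3
  any ship: 2
  ship sit: 2
  sit ship: 2
  soft ship: 2
  … (2 more repeated)
17 duplicate windows → 32 − 17 = 15 distinct.

15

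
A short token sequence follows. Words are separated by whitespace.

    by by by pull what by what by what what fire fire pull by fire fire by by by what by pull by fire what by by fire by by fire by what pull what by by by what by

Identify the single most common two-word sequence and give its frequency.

Bigram frequencies (highest first):
  by by: 8
  what by: 6
  by what: 5
  by fire: 4
  fire by: 3
  by pull: 2
  … (8 more, each ≤ 2)

"by by", 8 times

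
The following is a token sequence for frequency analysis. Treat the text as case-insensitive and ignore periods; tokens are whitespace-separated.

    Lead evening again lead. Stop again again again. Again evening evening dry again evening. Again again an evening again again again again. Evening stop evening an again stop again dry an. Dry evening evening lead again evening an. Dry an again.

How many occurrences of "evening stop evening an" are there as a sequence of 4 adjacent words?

1

Scanning the 38 overlapping 4-gram windows for "evening stop evening an":
  position 23–26: evening stop evening an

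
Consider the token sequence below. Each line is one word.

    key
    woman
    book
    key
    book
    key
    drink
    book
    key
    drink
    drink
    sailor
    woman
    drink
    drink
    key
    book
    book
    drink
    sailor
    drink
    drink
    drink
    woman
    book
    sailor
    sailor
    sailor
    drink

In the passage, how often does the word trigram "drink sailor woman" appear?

1

Scanning the 27 overlapping trigram windows for "drink sailor woman":
  position 11–13: drink sailor woman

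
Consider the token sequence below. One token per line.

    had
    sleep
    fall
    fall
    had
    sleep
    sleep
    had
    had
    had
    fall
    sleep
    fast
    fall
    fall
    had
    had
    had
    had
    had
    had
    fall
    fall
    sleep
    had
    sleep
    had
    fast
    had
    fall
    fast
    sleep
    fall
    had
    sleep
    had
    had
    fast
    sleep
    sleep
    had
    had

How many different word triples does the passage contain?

29

42 tokens → 40 trigram windows in total.
Repeated trigrams (each contributes count−1 duplicates):
  had had had: 5
  sleep had had: 3
  fall fall had: 2
  fall had sleep: 2
  had had fall: 2
  had sleep had: 2
  sleep sleep had: 2
11 duplicate windows → 40 − 11 = 29 distinct.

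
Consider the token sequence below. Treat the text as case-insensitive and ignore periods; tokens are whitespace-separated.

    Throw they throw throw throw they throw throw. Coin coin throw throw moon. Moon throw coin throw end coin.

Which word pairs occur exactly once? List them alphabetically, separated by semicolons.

coin coin; end coin; moon moon; moon throw; throw end; throw moon

Bigram counts meeting the condition (exactly once):
  coin coin: 1
  end coin: 1
  moon moon: 1
  moon throw: 1
  throw end: 1
  throw moon: 1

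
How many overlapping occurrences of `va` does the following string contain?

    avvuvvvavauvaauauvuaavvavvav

Sliding a length-2 window over the 28 characters (27 positions):
  position 7–8: va
  position 9–10: va
  position 12–13: va
  position 23–24: va
  position 26–27: va

5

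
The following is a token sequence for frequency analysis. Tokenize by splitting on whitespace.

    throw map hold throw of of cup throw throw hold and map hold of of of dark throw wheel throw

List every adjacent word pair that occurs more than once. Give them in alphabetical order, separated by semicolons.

map hold; of of

Bigram counts meeting the condition (more than once):
  map hold: 2
  of of: 3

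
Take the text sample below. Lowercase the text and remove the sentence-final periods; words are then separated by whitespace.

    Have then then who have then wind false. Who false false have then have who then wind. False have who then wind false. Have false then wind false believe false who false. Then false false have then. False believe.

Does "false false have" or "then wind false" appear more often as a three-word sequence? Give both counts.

"then wind false" (4 vs 2)

"false false have": 2 occurrences
"then wind false": 4 occurrences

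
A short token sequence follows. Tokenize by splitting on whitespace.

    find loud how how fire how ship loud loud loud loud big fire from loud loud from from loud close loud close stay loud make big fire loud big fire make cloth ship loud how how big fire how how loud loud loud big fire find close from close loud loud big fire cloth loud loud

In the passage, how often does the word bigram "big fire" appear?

6

Scanning the 55 overlapping bigram windows for "big fire":
  position 12–13: big fire
  position 26–27: big fire
  position 29–30: big fire
  position 37–38: big fire
  position 44–45: big fire
  position 52–53: big fire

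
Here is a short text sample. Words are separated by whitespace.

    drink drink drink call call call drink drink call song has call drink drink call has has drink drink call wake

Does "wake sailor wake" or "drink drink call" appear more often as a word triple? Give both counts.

"drink drink call" (4 vs 0)

"wake sailor wake": 0 occurrences
"drink drink call": 4 occurrences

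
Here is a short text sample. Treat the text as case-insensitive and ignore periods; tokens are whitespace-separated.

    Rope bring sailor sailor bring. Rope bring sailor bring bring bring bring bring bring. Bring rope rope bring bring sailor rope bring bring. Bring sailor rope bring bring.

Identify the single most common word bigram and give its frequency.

Bigram frequencies (highest first):
  bring bring: 10
  rope bring: 5
  bring sailor: 4
  sailor bring: 2
  bring rope: 2
  sailor rope: 2
  … (2 more, each ≤ 1)

"bring bring", 10 times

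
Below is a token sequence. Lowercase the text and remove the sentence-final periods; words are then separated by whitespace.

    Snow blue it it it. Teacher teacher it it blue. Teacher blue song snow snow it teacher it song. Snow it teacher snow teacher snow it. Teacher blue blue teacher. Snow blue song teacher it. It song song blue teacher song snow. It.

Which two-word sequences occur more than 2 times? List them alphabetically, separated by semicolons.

blue teacher; it it; it teacher; snow it; song snow; teacher it; teacher snow

Bigram counts meeting the condition (more than 2 times):
  blue teacher: 3
  it it: 4
  it teacher: 4
  snow it: 4
  song snow: 3
  teacher it: 3
  teacher snow: 3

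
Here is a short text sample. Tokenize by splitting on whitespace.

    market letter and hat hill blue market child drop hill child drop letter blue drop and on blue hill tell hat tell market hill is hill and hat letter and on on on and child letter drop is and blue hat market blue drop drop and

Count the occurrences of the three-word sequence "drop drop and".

Scanning the 44 overlapping trigram windows for "drop drop and":
  position 44–46: drop drop and

1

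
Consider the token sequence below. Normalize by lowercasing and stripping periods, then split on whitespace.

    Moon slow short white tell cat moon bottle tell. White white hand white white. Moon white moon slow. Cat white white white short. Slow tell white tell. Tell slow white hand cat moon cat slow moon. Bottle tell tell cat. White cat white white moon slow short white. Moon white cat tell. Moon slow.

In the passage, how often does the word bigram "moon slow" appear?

Scanning the 53 overlapping bigram windows for "moon slow":
  position 1–2: moon slow
  position 17–18: moon slow
  position 45–46: moon slow
  position 53–54: moon slow

4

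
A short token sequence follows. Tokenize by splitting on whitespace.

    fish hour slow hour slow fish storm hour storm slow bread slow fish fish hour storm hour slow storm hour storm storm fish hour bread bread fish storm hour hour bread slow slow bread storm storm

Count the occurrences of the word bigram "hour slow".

3

Scanning the 35 overlapping bigram windows for "hour slow":
  position 2–3: hour slow
  position 4–5: hour slow
  position 17–18: hour slow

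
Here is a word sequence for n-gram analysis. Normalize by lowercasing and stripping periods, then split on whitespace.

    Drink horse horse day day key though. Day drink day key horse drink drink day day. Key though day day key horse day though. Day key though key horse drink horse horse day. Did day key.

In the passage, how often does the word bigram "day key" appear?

6

Scanning the 35 overlapping bigram windows for "day key":
  position 5–6: day key
  position 10–11: day key
  position 16–17: day key
  position 20–21: day key
  position 25–26: day key
  position 35–36: day key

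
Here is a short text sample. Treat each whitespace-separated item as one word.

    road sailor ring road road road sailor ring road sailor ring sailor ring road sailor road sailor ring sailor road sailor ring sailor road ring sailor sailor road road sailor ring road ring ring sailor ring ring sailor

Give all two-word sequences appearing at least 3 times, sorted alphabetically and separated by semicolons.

ring road; ring sailor; road road; road sailor; sailor ring; sailor road

Bigram counts meeting the condition (at least 3 times):
  ring road: 4
  ring sailor: 6
  road road: 3
  road sailor: 7
  sailor ring: 8
  sailor road: 4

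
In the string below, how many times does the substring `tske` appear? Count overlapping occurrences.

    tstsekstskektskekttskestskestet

Sliding a length-4 window over the 31 characters (28 positions):
  position 8–11: tske
  position 13–16: tske
  position 19–22: tske
  position 24–27: tske

4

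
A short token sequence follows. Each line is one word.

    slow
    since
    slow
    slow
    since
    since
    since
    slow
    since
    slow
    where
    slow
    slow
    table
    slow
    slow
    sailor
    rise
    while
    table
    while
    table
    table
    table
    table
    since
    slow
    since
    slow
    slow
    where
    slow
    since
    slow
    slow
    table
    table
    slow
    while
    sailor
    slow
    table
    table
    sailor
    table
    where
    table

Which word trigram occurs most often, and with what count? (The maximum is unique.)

Trigram frequencies (highest first):
  slow since slow: 4
  since slow slow: 3
  since slow since: 2
  slow where slow: 2
  slow slow table: 2
  table table table: 2
  … (29 more, each ≤ 2)

"slow since slow", 4 times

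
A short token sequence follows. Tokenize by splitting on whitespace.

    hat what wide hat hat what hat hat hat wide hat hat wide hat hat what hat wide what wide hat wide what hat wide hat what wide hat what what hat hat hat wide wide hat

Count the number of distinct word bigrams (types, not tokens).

9

37 tokens → 36 bigram windows in total.
Repeated bigrams (each contributes count−1 duplicates):
  hat hat: 7
  wide hat: 7
  hat wide: 6
  hat what: 5
  what hat: 4
  what wide: 3
  wide what: 2
27 duplicate windows → 36 − 27 = 9 distinct.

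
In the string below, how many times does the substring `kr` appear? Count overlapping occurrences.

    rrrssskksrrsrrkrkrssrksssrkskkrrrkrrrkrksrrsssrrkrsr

Sliding a length-2 window over the 52 characters (51 positions):
  position 15–16: kr
  position 17–18: kr
  position 30–31: kr
  position 34–35: kr
  position 38–39: kr
  position 49–50: kr

6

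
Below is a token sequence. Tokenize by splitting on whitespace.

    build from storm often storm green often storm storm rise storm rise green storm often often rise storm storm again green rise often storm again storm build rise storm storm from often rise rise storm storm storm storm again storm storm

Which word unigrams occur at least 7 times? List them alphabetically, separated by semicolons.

Unigram counts meeting the condition (at least 7 times):
  rise: 7
  storm: 18

rise; storm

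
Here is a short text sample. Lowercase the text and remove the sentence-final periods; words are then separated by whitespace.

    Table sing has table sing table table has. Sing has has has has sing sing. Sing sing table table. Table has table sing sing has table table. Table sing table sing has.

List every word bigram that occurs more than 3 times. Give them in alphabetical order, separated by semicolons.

sing has; sing sing; table sing; table table

Bigram counts meeting the condition (more than 3 times):
  sing has: 4
  sing sing: 4
  table sing: 5
  table table: 5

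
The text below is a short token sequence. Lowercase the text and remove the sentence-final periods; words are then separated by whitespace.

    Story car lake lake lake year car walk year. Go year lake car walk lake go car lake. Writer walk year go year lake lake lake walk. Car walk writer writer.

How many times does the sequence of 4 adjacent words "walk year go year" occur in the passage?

2

Scanning the 28 overlapping 4-gram windows for "walk year go year":
  position 8–11: walk year go year
  position 20–23: walk year go year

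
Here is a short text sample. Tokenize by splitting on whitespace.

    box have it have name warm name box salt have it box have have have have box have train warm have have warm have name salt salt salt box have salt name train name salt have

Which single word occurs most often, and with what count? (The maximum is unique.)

Unigram frequencies (highest first):
  have: 13
  salt: 6
  box: 5
  name: 5
  warm: 3
  it: 2
  … (1 more, each ≤ 2)

"have", 13 times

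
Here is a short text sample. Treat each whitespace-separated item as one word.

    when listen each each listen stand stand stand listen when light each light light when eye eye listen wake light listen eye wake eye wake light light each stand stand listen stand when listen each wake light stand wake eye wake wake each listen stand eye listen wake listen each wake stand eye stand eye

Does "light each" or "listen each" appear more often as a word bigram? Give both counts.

"light each": 2 occurrences
"listen each": 3 occurrences

"listen each" (3 vs 2)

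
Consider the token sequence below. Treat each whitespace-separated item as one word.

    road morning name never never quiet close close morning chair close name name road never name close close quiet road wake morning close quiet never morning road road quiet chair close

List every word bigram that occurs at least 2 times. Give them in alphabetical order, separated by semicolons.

chair close; close close; close quiet

Bigram counts meeting the condition (at least 2 times):
  chair close: 2
  close close: 2
  close quiet: 2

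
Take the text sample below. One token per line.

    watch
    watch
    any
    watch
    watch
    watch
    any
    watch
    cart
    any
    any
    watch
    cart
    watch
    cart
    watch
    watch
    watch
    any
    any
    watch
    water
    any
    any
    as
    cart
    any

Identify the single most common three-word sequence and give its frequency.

"watch watch any", 3 times

Trigram frequencies (highest first):
  watch watch any: 3
  watch any watch: 2
  watch watch watch: 2
  any watch cart: 2
  any any watch: 2
  watch cart watch: 2
  … (12 more, each ≤ 1)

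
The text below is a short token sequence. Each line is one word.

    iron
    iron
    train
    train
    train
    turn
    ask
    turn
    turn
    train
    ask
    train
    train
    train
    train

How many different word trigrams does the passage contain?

15 tokens → 13 trigram windows in total.
Repeated trigrams (each contributes count−1 duplicates):
  train train train: 3
2 duplicate windows → 13 − 2 = 11 distinct.

11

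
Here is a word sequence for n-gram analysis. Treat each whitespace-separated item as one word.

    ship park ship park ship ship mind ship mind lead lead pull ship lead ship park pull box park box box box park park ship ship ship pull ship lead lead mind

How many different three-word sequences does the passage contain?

27

32 tokens → 30 trigram windows in total.
Repeated trigrams (each contributes count−1 duplicates):
  park ship ship: 2
  pull ship lead: 2
  ship park ship: 2
3 duplicate windows → 30 − 3 = 27 distinct.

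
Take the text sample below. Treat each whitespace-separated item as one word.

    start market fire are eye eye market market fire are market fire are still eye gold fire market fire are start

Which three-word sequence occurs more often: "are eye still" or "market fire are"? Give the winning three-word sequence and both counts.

"market fire are" (4 vs 0)

"are eye still": 0 occurrences
"market fire are": 4 occurrences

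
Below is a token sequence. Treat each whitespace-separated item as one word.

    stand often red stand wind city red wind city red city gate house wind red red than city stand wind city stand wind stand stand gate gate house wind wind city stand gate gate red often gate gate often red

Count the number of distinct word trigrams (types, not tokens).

40 tokens → 38 trigram windows in total.
Repeated trigrams (each contributes count−1 duplicates):
  city stand wind: 2
  gate house wind: 2
  stand gate gate: 2
  stand wind city: 2
  wind city red: 2
  wind city stand: 2
6 duplicate windows → 38 − 6 = 32 distinct.

32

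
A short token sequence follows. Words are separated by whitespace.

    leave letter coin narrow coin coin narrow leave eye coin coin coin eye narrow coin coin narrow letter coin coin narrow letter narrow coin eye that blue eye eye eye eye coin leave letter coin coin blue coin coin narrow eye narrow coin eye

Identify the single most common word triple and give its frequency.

Trigram frequencies (highest first):
  coin coin narrow: 4
  leave letter coin: 2
  narrow coin coin: 2
  eye narrow coin: 2
  coin narrow letter: 2
  letter coin coin: 2
  … (26 more, each ≤ 2)

"coin coin narrow", 4 times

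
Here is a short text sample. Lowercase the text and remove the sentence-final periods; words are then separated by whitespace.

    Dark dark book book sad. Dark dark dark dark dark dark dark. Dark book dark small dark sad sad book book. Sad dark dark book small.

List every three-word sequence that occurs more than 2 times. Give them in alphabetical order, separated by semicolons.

dark dark book; dark dark dark

Trigram counts meeting the condition (more than 2 times):
  dark dark book: 3
  dark dark dark: 6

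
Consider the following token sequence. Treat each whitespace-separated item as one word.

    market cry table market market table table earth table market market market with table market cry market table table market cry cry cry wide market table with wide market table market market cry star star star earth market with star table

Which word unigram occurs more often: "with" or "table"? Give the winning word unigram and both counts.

"with": 3 occurrences
"table": 10 occurrences

"table" (10 vs 3)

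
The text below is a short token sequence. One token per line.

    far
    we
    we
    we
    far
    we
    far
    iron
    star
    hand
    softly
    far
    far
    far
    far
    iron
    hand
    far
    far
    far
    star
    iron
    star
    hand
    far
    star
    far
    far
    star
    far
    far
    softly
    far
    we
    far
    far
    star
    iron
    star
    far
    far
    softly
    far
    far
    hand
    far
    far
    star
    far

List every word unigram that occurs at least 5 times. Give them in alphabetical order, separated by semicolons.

far; star; we

Unigram counts meeting the condition (at least 5 times):
  far: 25
  star: 8
  we: 5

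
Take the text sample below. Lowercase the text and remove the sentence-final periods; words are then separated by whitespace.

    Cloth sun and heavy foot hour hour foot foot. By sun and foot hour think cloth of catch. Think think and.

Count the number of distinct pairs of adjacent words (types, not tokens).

18

21 tokens → 20 bigram windows in total.
Repeated bigrams (each contributes count−1 duplicates):
  foot hour: 2
  sun and: 2
2 duplicate windows → 20 − 2 = 18 distinct.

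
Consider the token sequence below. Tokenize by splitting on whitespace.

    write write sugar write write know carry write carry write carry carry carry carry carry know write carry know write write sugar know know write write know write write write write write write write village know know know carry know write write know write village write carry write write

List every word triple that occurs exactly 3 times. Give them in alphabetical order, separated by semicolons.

Trigram counts meeting the condition (exactly 3 times):
  carry carry carry: 3
  carry know write: 3
  write write know: 3

carry carry carry; carry know write; write write know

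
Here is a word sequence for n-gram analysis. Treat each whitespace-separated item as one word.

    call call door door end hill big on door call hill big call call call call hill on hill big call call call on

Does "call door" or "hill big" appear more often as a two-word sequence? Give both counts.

"hill big" (3 vs 1)

"call door": 1 occurrence
"hill big": 3 occurrences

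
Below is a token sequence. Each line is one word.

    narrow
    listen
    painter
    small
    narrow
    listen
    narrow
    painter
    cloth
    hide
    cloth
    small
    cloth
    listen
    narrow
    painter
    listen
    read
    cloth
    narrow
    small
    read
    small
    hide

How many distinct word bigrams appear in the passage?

20

24 tokens → 23 bigram windows in total.
Repeated bigrams (each contributes count−1 duplicates):
  listen narrow: 2
  narrow listen: 2
  narrow painter: 2
3 duplicate windows → 23 − 3 = 20 distinct.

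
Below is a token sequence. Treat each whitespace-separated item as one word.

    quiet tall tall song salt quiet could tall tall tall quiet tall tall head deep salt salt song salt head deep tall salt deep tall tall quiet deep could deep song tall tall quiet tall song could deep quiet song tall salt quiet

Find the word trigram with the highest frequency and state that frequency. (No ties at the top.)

Trigram frequencies (highest first):
  tall tall quiet: 3
  quiet tall tall: 2
  tall quiet tall: 2
  tall tall song: 1
  tall song salt: 1
  song salt quiet: 1
  … (31 more, each ≤ 1)

"tall tall quiet", 3 times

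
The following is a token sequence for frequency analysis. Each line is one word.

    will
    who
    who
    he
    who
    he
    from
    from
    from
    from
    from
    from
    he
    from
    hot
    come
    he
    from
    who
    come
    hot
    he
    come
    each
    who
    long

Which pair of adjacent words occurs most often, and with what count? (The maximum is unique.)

Bigram frequencies (highest first):
  from from: 5
  he from: 3
  who he: 2
  will who: 1
  who who: 1
  he who: 1
  … (12 more, each ≤ 1)

"from from", 5 times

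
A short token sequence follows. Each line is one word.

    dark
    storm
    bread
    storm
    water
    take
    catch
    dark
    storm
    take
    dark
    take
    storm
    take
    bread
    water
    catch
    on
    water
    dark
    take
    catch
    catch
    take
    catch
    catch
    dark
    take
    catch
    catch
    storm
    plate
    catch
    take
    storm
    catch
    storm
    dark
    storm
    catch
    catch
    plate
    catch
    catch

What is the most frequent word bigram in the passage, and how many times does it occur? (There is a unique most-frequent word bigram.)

"catch catch", 5 times

Bigram frequencies (highest first):
  catch catch: 5
  take catch: 4
  dark storm: 3
  dark take: 3
  catch dark: 2
  storm take: 2
  … (19 more, each ≤ 2)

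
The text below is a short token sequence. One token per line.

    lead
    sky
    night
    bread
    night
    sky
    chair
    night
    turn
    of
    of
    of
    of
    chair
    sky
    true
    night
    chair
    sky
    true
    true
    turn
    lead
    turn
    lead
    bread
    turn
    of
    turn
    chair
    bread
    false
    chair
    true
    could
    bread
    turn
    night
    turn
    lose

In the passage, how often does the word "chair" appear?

5

Scanning the 40 tokens for "chair":
  position 7: chair
  position 14: chair
  position 18: chair
  position 30: chair
  position 33: chair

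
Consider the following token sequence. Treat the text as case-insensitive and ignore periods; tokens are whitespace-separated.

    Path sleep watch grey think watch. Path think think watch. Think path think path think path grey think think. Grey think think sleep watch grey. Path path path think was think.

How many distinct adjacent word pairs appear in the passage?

17

31 tokens → 30 bigram windows in total.
Repeated bigrams (each contributes count−1 duplicates):
  path think: 4
  grey think: 3
  think path: 3
  think think: 3
  path path: 2
  sleep watch: 2
  think watch: 2
  watch grey: 2
13 duplicate windows → 30 − 13 = 17 distinct.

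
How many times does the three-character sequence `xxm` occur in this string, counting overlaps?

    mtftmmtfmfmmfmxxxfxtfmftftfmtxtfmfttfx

Sliding a length-3 window over the 38 characters (36 positions):
  (no match at any position)

0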